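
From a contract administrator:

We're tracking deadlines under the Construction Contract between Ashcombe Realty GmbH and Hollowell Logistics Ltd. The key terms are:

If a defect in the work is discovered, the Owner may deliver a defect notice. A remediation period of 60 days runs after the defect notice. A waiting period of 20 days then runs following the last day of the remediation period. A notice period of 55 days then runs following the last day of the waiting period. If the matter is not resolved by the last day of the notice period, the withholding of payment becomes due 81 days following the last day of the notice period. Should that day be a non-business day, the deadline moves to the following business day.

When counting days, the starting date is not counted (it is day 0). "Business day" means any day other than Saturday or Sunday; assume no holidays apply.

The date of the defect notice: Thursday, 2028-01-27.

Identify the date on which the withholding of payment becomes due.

2028-08-30

The last day of the remediation period: 60 calendar days after 2028-01-27 is 2028-03-27.
The last day of the waiting period: 2028-03-27 + 20 days = 2028-04-16.
Adding 55 calendar days to 2028-04-16 gives 2028-06-10, which is the last day of the notice period.
The date on which the withholding of payment becomes due: 2028-06-10 + 81 days = 2028-08-30. 2028-08-30 is a Wednesday, so no roll-forward applies.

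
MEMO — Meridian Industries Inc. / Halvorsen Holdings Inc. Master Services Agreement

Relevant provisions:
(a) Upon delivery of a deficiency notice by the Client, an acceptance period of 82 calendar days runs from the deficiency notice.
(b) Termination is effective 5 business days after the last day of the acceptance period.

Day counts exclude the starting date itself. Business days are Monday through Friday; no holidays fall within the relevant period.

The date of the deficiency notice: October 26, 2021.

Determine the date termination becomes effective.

Adding 82 calendar days to October 26, 2021 gives January 16, 2022, which is the last day of the acceptance period.
From Sunday, January 16, 2022, 5 business days (Jan 17, Jan 18, Jan 19, Jan 20, Jan 21, skipping weekends) brings us to Friday, January 21, 2022, which is the date termination becomes effective.

January 21, 2022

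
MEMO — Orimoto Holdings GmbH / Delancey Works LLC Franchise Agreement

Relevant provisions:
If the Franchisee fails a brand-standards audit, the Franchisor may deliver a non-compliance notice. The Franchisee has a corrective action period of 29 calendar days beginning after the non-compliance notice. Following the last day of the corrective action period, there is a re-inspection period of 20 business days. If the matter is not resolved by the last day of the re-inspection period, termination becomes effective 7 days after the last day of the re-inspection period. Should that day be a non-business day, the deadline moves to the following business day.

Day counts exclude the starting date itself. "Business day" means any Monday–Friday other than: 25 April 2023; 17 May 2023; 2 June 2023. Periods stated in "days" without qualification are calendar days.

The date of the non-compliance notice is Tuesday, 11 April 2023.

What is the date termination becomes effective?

Adding 29 calendar days to 11 April 2023 gives 10 May 2023, which is the last day of the corrective action period.
The last day of the re-inspection period: 20 business days after Wednesday, 10 May 2023, skipping weekends and the listed holidays on May 17, Jun 2 — May 11, May 12, May 15, May 16, …, Jun 7, Jun 8, Jun 9 — lands on Friday, 9 June 2023.
The date termination becomes effective: 9 June 2023 + 7 days = 16 June 2023. 16 June 2023 is a Friday and is not a listed holiday, so no roll-forward applies.

16 June 2023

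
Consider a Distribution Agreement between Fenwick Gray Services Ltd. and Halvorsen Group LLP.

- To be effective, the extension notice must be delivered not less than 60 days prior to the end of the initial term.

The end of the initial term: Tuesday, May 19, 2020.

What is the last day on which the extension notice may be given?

Counting back 60 calendar days from May 19, 2020 gives Mar 20, 2020.

Mar 20, 2020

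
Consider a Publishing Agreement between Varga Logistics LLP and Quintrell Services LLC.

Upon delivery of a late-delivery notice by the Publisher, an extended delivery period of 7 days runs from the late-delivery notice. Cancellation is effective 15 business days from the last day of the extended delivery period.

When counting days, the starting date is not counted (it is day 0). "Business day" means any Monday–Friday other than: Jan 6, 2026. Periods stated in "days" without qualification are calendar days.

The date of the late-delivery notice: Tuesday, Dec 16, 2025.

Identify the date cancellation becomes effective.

Adding 7 calendar days to Dec 16, 2025 gives Dec 23, 2025, which is the last day of the extended delivery period.
The date cancellation becomes effective: counting 15 business days from Tuesday, Dec 23, 2025 (Dec 24, Dec 25, Dec 26, Dec 29, …, Jan 12, Jan 13, Jan 14, skipping weekends and the listed holiday on Jan 6) reaches Wednesday, Jan 14, 2026.

Jan 14, 2026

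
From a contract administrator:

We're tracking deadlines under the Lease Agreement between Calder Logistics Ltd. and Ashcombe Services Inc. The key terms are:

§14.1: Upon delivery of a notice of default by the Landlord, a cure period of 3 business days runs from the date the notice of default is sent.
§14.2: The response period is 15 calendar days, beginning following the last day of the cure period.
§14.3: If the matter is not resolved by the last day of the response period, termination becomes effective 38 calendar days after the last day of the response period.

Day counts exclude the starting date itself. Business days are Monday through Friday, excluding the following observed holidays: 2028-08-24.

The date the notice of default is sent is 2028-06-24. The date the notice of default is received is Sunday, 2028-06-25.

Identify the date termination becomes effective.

2028-08-20

The last day of the cure period: counting 3 business days from Saturday, 2028-06-24 (Jun 26, Jun 27, Jun 28, skipping weekends) reaches Wednesday, 2028-06-28.
Adding 15 calendar days to 2028-06-28 gives 2028-07-13, which is the last day of the response period.
The date termination becomes effective: 38 calendar days after 2028-07-13 is 2028-08-20.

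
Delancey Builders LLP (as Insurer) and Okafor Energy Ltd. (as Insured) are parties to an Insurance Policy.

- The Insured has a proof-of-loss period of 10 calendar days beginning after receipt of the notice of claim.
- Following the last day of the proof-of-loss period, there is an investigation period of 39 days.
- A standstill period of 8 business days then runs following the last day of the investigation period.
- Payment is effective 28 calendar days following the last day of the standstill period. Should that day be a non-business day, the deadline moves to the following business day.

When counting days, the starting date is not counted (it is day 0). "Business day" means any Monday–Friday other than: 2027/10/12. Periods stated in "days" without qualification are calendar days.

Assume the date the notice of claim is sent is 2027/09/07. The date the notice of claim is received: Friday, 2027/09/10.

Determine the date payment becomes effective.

2027/12/08

The last day of the proof-of-loss period: 2027/09/10 + 10 days = 2027/09/20.
The last day of the investigation period: 2027/09/20 + 39 days = 2027/10/29.
From Friday, 2027/10/29, 8 business days (Nov 1, Nov 2, Nov 3, Nov 4, Nov 5, Nov 8, Nov 9, Nov 10, skipping weekends) brings us to Wednesday, 2027/11/10, which is the last day of the standstill period.
The date payment becomes effective: 2027/11/10 + 28 days = 2027/12/08. 2027/12/08 is a Wednesday and is not a listed holiday, so no roll-forward applies.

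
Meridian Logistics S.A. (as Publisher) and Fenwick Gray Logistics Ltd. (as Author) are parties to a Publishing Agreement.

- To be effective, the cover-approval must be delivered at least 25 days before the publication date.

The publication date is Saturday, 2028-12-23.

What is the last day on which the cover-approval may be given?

2028-11-28

2028-12-23 minus 25 days is 2028-11-28.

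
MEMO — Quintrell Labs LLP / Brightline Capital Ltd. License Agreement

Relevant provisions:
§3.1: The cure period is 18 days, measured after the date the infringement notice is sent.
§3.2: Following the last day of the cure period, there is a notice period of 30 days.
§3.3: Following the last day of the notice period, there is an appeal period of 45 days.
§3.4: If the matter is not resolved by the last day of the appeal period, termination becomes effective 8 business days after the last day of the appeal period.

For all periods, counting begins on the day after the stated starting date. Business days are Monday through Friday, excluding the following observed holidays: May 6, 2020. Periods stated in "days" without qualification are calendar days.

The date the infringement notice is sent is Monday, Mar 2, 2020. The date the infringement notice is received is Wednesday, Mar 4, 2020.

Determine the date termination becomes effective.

The last day of the cure period: 18 calendar days after Mar 2, 2020 is Mar 20, 2020.
The last day of the notice period: 30 calendar days after Mar 20, 2020 is Apr 19, 2020.
The last day of the appeal period: Apr 19, 2020 + 45 days = Jun 3, 2020.
From Wednesday, Jun 3, 2020, 8 business days (Jun 4, Jun 5, Jun 8, Jun 9, Jun 10, Jun 11, Jun 12, Jun 15, skipping weekends) brings us to Monday, Jun 15, 2020, which is the date termination becomes effective.

Jun 15, 2020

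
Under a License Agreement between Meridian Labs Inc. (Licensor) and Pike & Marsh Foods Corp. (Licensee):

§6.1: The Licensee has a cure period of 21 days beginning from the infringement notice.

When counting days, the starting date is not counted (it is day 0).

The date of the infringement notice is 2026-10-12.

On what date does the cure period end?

Adding 21 calendar days to 2026-10-12 gives 2026-11-02, which is the last day of the cure period.

2026-11-02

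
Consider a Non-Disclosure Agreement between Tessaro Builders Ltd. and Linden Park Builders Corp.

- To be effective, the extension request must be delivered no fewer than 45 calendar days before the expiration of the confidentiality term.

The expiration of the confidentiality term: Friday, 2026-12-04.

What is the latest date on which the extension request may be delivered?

2026-12-04 minus 45 days is 2026-10-20.

2026-10-20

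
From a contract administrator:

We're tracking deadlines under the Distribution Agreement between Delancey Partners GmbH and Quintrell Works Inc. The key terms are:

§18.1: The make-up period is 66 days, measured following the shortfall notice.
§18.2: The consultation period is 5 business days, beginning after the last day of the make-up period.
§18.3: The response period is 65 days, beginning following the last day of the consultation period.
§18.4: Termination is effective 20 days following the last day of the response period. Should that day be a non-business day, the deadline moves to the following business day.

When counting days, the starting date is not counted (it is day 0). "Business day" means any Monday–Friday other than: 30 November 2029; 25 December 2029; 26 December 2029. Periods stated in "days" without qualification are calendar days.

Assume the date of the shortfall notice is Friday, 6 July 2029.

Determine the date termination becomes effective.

The last day of the make-up period: 66 calendar days after 6 July 2029 is 10 September 2029.
From Monday, 10 September 2029, 5 business days (Sep 11, Sep 12, Sep 13, Sep 14, Sep 17, skipping weekends) brings us to Monday, 17 September 2029, which is the last day of the consultation period.
The last day of the response period: 65 calendar days after 17 September 2029 is 21 November 2029.
The date termination becomes effective: 20 calendar days after 21 November 2029 is 11 December 2029. 11 December 2029 is a Tuesday and is not a listed holiday, so no roll-forward applies.

11 December 2029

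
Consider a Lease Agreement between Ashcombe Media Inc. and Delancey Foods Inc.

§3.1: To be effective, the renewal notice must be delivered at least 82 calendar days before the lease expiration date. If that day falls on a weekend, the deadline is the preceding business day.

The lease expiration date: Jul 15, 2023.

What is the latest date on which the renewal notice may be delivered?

Apr 24, 2023

Jul 15, 2023 minus 82 days is Apr 24, 2023. That is a Monday, so no adjustment is needed.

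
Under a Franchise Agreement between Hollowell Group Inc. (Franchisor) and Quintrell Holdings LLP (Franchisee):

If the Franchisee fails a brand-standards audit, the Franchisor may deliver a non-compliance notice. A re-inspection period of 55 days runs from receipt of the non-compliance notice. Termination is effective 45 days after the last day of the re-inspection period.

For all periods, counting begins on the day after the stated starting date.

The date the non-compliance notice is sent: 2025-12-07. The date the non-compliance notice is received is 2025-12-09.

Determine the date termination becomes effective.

The last day of the re-inspection period: 2025-12-09 + 55 days = 2026-02-02.
The date termination becomes effective: 45 calendar days after 2026-02-02 is 2026-03-19.

2026-03-19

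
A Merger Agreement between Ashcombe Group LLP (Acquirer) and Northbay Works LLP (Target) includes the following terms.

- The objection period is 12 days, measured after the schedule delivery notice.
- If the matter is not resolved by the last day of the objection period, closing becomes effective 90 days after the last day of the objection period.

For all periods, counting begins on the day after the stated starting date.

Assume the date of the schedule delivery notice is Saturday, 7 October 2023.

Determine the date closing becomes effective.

17 January 2024

Adding 12 calendar days to 7 October 2023 gives 19 October 2023, which is the last day of the objection period.
Adding 90 calendar days to 19 October 2023 gives 17 January 2024, which is the date closing becomes effective.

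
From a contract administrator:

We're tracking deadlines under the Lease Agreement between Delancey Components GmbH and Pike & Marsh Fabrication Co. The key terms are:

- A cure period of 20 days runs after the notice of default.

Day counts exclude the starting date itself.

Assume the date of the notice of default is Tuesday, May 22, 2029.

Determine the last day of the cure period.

Jun 11, 2029

Adding 20 calendar days to May 22, 2029 gives Jun 11, 2029, which is the last day of the cure period.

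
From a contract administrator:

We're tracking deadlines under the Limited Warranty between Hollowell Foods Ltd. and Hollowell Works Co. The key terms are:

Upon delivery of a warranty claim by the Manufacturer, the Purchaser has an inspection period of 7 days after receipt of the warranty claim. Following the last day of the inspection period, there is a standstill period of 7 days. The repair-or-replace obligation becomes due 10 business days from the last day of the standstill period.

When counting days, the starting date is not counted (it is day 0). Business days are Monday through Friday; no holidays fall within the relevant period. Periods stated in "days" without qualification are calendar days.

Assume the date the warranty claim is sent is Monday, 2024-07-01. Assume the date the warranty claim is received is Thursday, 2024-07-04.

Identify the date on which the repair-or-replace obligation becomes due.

2024-08-01

The last day of the inspection period: 2024-07-04 + 7 days = 2024-07-11.
The last day of the standstill period: 7 calendar days after 2024-07-11 is 2024-07-18.
The date on which the repair-or-replace obligation becomes due: 10 business days after Thursday, 2024-07-18, skipping weekends — Jul 19, Jul 22, Jul 23, Jul 24, Jul 25, Jul 26, Jul 29, Jul 30, Jul 31, Aug 1 — lands on Thursday, 2024-08-01.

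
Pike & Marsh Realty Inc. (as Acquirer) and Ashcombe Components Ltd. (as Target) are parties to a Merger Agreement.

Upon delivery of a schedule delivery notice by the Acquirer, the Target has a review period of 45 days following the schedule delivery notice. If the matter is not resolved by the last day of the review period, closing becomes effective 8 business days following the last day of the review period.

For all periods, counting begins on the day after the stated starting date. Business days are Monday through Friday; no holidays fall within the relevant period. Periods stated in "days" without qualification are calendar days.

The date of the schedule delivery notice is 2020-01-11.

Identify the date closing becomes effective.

Adding 45 calendar days to 2020-01-11 gives 2020-02-25, which is the last day of the review period.
The date closing becomes effective: counting 8 business days from Tuesday, 2020-02-25 (Feb 26, Feb 27, Feb 28, Mar 2, Mar 3, Mar 4, Mar 5, Mar 6, skipping weekends) reaches Friday, 2020-03-06.

2020-03-06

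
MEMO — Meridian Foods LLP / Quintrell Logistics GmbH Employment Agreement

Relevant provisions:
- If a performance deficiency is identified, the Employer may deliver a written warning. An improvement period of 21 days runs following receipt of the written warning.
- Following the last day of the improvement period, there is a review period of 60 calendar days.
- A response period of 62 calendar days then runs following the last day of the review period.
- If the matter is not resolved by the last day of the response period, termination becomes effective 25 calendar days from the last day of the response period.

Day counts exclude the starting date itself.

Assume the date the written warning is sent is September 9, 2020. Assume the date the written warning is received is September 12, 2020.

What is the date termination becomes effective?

February 27, 2021

The last day of the improvement period: September 12, 2020 + 21 days = October 3, 2020.
Adding 60 calendar days to October 3, 2020 gives December 2, 2020, which is the last day of the review period.
Adding 62 calendar days to December 2, 2020 gives February 2, 2021, which is the last day of the response period.
The date termination becomes effective: February 2, 2021 + 25 days = February 27, 2021.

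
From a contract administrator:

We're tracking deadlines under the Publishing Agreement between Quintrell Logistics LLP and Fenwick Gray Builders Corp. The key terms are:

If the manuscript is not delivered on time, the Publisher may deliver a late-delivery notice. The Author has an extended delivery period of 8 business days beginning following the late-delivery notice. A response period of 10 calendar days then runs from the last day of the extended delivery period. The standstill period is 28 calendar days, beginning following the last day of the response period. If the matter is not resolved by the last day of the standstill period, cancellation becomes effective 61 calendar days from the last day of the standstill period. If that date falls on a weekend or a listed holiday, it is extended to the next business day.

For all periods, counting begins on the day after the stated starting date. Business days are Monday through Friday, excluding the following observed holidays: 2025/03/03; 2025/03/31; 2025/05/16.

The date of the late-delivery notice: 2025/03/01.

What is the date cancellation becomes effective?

The last day of the extended delivery period: 8 business days after Saturday, 2025/03/01, skipping weekends and the listed holiday on Mar 3 — Mar 4, Mar 5, Mar 6, Mar 7, Mar 10, Mar 11, Mar 12, Mar 13 — lands on Thursday, 2025/03/13.
The last day of the response period: 2025/03/13 + 10 days = 2025/03/23.
Adding 28 calendar days to 2025/03/23 gives 2025/04/20, which is the last day of the standstill period.
Adding 61 calendar days to 2025/04/20 gives 2025/06/20, which is the date cancellation becomes effective. 2025/06/20 is a Friday and is not a listed holiday, so no roll-forward applies.

2025/06/20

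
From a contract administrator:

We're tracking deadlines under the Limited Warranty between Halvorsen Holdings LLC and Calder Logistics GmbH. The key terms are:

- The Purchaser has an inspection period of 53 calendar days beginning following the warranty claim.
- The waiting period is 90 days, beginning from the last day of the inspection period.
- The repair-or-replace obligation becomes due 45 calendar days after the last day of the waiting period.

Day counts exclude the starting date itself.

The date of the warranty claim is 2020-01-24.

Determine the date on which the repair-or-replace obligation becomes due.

The last day of the inspection period: 53 calendar days after 2020-01-24 is 2020-03-17.
Adding 90 calendar days to 2020-03-17 gives 2020-06-15, which is the last day of the waiting period.
The date on which the repair-or-replace obligation becomes due: 45 calendar days after 2020-06-15 is 2020-07-30.

2020-07-30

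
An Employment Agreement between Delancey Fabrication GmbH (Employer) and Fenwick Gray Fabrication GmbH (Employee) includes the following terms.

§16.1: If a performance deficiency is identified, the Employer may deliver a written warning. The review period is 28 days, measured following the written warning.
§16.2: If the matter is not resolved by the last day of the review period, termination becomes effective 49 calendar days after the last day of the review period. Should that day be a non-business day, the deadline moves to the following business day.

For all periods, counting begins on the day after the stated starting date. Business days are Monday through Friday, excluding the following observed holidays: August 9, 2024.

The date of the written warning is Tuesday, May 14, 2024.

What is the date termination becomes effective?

July 30, 2024

Adding 28 calendar days to May 14, 2024 gives June 11, 2024, which is the last day of the review period.
The date termination becomes effective: June 11, 2024 + 49 days = July 30, 2024. July 30, 2024 is a Tuesday and is not a listed holiday, so no roll-forward applies.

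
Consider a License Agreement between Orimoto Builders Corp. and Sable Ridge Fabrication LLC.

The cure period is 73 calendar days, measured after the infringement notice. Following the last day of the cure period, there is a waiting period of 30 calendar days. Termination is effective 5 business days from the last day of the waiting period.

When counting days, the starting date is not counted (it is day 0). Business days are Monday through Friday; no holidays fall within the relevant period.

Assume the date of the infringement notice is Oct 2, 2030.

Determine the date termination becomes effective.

Adding 73 calendar days to Oct 2, 2030 gives Dec 14, 2030, which is the last day of the cure period.
The last day of the waiting period: Dec 14, 2030 + 30 days = Jan 13, 2031.
The date termination becomes effective: 5 business days after Monday, Jan 13, 2031, skipping weekends — Jan 14, Jan 15, Jan 16, Jan 17, Jan 20 — lands on Monday, Jan 20, 2031.

Jan 20, 2031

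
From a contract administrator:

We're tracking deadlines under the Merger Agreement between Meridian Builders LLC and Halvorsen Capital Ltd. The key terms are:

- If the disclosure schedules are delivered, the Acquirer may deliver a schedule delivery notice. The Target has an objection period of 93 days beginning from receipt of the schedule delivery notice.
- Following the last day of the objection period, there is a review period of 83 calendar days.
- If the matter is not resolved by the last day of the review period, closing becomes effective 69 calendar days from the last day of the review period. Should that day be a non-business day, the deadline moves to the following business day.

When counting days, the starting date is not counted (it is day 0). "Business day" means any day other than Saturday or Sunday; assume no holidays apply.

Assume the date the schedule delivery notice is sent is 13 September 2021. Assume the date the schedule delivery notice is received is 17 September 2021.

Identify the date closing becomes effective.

20 May 2022

The last day of the objection period: 17 September 2021 + 93 days = 19 December 2021.
The last day of the review period: 83 calendar days after 19 December 2021 is 12 March 2022.
The date closing becomes effective: 12 March 2022 + 69 days = 20 May 2022. 20 May 2022 is a Friday, so no roll-forward applies.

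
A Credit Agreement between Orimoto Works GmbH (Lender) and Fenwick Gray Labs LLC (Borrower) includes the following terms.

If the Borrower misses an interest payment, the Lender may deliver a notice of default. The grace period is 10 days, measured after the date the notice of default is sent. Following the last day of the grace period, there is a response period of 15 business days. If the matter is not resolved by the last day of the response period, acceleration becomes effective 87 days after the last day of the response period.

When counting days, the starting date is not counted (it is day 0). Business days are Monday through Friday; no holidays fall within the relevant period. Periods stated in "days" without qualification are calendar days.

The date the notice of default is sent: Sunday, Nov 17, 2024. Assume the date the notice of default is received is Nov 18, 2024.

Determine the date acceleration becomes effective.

Mar 15, 2025

The last day of the grace period: Nov 17, 2024 + 10 days = Nov 27, 2024.
From Wednesday, Nov 27, 2024, 15 business days (Nov 28, Nov 29, Dec 2, Dec 3, …, Dec 16, Dec 17, Dec 18, skipping weekends) brings us to Wednesday, Dec 18, 2024, which is the last day of the response period.
The date acceleration becomes effective: Dec 18, 2024 + 87 days = Mar 15, 2025.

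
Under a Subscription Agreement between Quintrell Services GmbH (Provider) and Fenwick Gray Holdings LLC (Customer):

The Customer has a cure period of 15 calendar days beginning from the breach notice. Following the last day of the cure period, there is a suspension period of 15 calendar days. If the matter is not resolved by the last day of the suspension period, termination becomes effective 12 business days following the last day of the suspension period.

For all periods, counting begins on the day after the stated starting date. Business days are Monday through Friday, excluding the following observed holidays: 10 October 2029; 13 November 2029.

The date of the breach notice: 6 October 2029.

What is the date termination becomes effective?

Adding 15 calendar days to 6 October 2029 gives 21 October 2029, which is the last day of the cure period.
Adding 15 calendar days to 21 October 2029 gives 5 November 2029, which is the last day of the suspension period.
From Monday, 5 November 2029, 12 business days (Nov 6, Nov 7, Nov 8, Nov 9, …, Nov 20, Nov 21, Nov 22, skipping weekends and the listed holiday on Nov 13) brings us to Thursday, 22 November 2029, which is the date termination becomes effective.

22 November 2029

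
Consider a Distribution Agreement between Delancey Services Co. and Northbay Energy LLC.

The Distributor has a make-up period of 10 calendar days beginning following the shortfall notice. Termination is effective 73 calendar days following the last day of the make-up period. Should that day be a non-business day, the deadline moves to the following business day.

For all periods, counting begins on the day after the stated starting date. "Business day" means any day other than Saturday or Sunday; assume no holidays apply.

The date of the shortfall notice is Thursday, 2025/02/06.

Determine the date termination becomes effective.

2025/04/30

The last day of the make-up period: 10 calendar days after 2025/02/06 is 2025/02/16.
The date termination becomes effective: 73 calendar days after 2025/02/16 is 2025/04/30. 2025/04/30 is a Wednesday, so no roll-forward applies.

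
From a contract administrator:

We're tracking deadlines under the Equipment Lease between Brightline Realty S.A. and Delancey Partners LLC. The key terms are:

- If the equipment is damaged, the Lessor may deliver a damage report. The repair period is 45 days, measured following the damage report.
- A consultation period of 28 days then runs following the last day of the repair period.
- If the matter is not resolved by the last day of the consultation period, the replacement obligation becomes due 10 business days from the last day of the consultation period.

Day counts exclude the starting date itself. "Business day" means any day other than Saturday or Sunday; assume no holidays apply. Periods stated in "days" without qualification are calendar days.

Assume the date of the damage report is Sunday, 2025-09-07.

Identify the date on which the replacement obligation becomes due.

2025-12-03

Adding 45 calendar days to 2025-09-07 gives 2025-10-22, which is the last day of the repair period.
Adding 28 calendar days to 2025-10-22 gives 2025-11-19, which is the last day of the consultation period.
The date on which the replacement obligation becomes due: 10 business days after Wednesday, 2025-11-19, skipping weekends — Nov 20, Nov 21, Nov 24, Nov 25, Nov 26, Nov 27, Nov 28, Dec 1, Dec 2, Dec 3 — lands on Wednesday, 2025-12-03.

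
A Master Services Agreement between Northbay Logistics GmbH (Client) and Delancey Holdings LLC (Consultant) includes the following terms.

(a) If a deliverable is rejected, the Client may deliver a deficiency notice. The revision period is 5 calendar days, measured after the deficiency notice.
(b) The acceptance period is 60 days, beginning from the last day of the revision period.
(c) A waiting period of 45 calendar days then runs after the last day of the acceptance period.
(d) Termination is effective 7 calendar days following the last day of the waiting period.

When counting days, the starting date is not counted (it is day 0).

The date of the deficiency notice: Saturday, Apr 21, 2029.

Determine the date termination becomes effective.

Aug 16, 2029

The last day of the revision period: Apr 21, 2029 + 5 days = Apr 26, 2029.
The last day of the acceptance period: 60 calendar days after Apr 26, 2029 is Jun 25, 2029.
The last day of the waiting period: 45 calendar days after Jun 25, 2029 is Aug 9, 2029.
Adding 7 calendar days to Aug 9, 2029 gives Aug 16, 2029, which is the date termination becomes effective.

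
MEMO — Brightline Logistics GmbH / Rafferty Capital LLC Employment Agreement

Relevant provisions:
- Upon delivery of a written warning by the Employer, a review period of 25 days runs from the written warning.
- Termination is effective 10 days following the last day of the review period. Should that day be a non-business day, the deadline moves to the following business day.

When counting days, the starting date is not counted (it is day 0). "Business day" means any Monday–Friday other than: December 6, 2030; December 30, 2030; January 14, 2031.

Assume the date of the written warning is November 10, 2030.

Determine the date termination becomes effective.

December 16, 2030

The last day of the review period: November 10, 2030 + 25 days = December 5, 2030.
Adding 10 calendar days to December 5, 2030 gives December 15, 2030, which is the date termination becomes effective. That falls on a Sunday, so it rolls to the next business day, Monday, December 16, 2030.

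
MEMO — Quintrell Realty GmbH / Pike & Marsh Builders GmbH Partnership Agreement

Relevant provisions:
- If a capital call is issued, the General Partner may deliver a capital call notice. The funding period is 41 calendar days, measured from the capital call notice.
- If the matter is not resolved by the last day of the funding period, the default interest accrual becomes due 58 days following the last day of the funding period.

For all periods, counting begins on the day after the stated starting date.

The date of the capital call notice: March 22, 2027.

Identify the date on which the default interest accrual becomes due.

June 29, 2027

Adding 41 calendar days to March 22, 2027 gives May 2, 2027, which is the last day of the funding period.
Adding 58 calendar days to May 2, 2027 gives June 29, 2027, which is the date on which the default interest accrual becomes due.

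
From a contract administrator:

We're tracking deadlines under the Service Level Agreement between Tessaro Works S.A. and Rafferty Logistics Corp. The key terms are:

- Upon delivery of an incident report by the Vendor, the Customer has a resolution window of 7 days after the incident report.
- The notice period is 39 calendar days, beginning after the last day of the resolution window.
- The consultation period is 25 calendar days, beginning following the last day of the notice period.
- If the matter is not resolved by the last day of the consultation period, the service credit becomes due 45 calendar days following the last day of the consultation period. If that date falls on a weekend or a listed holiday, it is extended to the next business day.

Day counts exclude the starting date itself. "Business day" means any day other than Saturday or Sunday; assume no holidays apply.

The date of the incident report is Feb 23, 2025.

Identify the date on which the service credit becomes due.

Jun 19, 2025

Adding 7 calendar days to Feb 23, 2025 gives Mar 2, 2025, which is the last day of the resolution window.
Adding 39 calendar days to Mar 2, 2025 gives Apr 10, 2025, which is the last day of the notice period.
The last day of the consultation period: 25 calendar days after Apr 10, 2025 is May 5, 2025.
The date on which the service credit becomes due: 45 calendar days after May 5, 2025 is Jun 19, 2025. Jun 19, 2025 is a Thursday, so no roll-forward applies.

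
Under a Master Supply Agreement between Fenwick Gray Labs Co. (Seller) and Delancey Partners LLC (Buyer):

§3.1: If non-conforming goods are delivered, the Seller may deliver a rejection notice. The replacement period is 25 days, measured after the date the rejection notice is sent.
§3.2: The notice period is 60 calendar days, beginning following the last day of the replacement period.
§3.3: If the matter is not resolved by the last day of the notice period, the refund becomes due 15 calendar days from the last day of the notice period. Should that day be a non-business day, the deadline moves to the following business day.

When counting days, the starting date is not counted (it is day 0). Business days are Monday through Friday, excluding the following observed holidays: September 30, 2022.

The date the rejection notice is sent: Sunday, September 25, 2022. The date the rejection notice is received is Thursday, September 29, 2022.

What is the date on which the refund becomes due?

January 3, 2023

The last day of the replacement period: 25 calendar days after September 25, 2022 is October 20, 2022.
The last day of the notice period: 60 calendar days after October 20, 2022 is December 19, 2022.
The date on which the refund becomes due: December 19, 2022 + 15 days = January 3, 2023. January 3, 2023 is a Tuesday and is not a listed holiday, so no roll-forward applies.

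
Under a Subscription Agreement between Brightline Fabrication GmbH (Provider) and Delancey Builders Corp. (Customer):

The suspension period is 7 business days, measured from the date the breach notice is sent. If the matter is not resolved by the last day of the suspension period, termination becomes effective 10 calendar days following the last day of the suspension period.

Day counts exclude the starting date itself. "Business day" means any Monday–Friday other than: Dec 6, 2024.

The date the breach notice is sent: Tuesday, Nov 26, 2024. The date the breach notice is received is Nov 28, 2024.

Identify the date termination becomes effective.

Dec 15, 2024

The last day of the suspension period: counting 7 business days from Tuesday, Nov 26, 2024 (Nov 27, Nov 28, Nov 29, Dec 2, Dec 3, Dec 4, Dec 5, skipping weekends) reaches Thursday, Dec 5, 2024.
The date termination becomes effective: Dec 5, 2024 + 10 days = Dec 15, 2024.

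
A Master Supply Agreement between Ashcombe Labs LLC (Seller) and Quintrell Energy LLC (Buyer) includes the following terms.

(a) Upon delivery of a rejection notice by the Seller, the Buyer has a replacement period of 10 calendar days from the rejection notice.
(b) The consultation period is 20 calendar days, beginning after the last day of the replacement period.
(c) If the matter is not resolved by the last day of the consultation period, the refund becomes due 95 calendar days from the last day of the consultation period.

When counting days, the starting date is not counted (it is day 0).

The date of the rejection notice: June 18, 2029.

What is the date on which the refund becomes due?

October 21, 2029

The last day of the replacement period: 10 calendar days after June 18, 2029 is June 28, 2029.
The last day of the consultation period: 20 calendar days after June 28, 2029 is July 18, 2029.
The date on which the refund becomes due: July 18, 2029 + 95 days = October 21, 2029.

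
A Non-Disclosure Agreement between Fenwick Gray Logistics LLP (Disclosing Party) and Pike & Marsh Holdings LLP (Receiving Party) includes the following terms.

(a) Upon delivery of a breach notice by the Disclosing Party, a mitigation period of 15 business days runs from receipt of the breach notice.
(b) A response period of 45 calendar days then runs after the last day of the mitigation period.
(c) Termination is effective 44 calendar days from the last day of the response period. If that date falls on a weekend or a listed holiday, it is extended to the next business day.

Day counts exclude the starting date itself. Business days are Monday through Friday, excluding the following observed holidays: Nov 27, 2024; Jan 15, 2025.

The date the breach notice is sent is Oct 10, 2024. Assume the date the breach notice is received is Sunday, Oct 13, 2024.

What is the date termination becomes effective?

Jan 29, 2025

From Sunday, Oct 13, 2024, 15 business days (Oct 14, Oct 15, Oct 16, Oct 17, …, Oct 30, Oct 31, Nov 1, skipping weekends) brings us to Friday, Nov 1, 2024, which is the last day of the mitigation period.
The last day of the response period: 45 calendar days after Nov 1, 2024 is Dec 16, 2024.
The date termination becomes effective: 44 calendar days after Dec 16, 2024 is Jan 29, 2025. Jan 29, 2025 is a Wednesday and is not a listed holiday, so no roll-forward applies.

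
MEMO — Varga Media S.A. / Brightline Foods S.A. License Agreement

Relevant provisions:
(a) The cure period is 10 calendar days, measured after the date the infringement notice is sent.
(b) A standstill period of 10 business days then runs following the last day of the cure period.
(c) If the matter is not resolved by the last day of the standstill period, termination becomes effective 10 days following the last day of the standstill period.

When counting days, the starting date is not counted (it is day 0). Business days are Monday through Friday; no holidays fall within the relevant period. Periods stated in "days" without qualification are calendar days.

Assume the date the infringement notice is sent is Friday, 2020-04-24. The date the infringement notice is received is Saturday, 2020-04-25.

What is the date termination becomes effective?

2020-05-28

Adding 10 calendar days to 2020-04-24 gives 2020-05-04, which is the last day of the cure period.
The last day of the standstill period: 10 business days after Monday, 2020-05-04, skipping weekends — May 5, May 6, May 7, May 8, May 11, May 12, May 13, May 14, May 15, May 18 — lands on Monday, 2020-05-18.
The date termination becomes effective: 10 calendar days after 2020-05-18 is 2020-05-28.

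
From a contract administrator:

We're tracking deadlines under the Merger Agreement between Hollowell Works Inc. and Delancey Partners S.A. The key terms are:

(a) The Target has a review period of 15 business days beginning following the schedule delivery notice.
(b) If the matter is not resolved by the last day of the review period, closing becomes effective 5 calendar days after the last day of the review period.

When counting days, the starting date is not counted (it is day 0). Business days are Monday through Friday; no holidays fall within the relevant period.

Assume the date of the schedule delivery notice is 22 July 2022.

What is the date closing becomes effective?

17 August 2022

From Friday, 22 July 2022, 15 business days (Jul 25, Jul 26, Jul 27, Jul 28, …, Aug 10, Aug 11, Aug 12, skipping weekends) brings us to Friday, 12 August 2022, which is the last day of the review period.
Adding 5 calendar days to 12 August 2022 gives 17 August 2022, which is the date closing becomes effective.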